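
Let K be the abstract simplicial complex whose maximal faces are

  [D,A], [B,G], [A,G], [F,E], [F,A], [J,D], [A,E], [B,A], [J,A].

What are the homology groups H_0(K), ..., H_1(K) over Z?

Order the vertices as A < B < D < E < F < G < J. Listing each simplex with vertices in this order, K has dimension 1 with simplices:

  0-simplices (7): A, B, D, E, F, G, J
  1-simplices (9): AB, AD, AE, AF, AG, AJ, BG, DJ, EF

Hence C_0 ≅ Z^7, C_1 ≅ Z^9.

Boundary ∂_1: C_1 → C_0 maps an edge to its endpoints' difference, ∂[p,q] = q − p.
This gives a 7×9 integer matrix of rank 6; reducing to Smith normal form yields diagonal entries (1,1,1,1,1,1).

Computing H_k = (kernel of ∂_k) / (image of ∂_{k+1}):

  H_0: rank C_0 − rank ∂_1 = 7 − 6 = 1, and the invariant factors of ∂_1 are all 1, so H_0 = Z.
  H_1: rank ker ∂_1 − rank ∂_2 = (9 − 6) − 0 = 3, and there is no ∂_2, so H_1 = Z^3.

As a check, the Euler characteristic is 7 − 9 = -2, which agrees with 1 − 3 = -2.

H_0 = Z,  H_1 = Z^3.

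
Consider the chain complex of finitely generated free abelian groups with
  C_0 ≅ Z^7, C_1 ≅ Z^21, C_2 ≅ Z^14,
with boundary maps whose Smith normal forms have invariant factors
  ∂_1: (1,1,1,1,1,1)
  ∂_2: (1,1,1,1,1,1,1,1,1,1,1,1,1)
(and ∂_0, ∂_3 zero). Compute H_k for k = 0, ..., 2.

H_0: b_0 = 7 − 0 − 6 = 1; torsion from ∂_1 factors > 1: none. So H_0 = Z.
H_1: b_1 = 21 − 6 − 13 = 2; torsion from ∂_2 factors > 1: none. So H_1 = Z^2.
H_2: b_2 = 14 − 13 − 0 = 1; torsion from ∂_3 factors > 1: none. So H_2 = Z.

H_0 = Z,  H_1 = Z^2,  H_2 = Z.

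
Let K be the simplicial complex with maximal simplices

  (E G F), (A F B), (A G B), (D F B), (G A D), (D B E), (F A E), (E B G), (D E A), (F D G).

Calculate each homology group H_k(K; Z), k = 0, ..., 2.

H_0 ≅ Z,  H_1 ≅ Z/2Z,  H_2 = 0.

Take the total order A < B < D < E < F < G on the vertex set. Then K (dimension 2) consists of the simplices:

  0-simplices (6): A, B, D, E, F, G
  1-simplices (15): AB, AD, AE, AF, AG, BD, BE, BF, BG, DE, DF, DG, EF, EG, FG
  2-simplices (10): ABF, ABG, ADE, ADG, AEF, BDE, BDF, BEG, DFG, EFG

giving chain groups C_0 ≅ Z^6, C_1 ≅ Z^15, C_2 ≅ Z^10.

The boundary map ∂_1: C_1 → C_0 is given by ∂[p,q] = [q] − [p].
This gives a 6×15 integer matrix of rank 5; reducing to Smith normal form yields diagonal entries (1,1,1,1,1).

Boundary ∂_2: C_2 → C_1 acts by ∂[p,q,r] = [q,r] − [p,r] + [p,q]. For instance
  ∂ABG = BG − AG + AB,
  ∂DFG = FG − DG + DF.
As a 15×10 matrix over Z this has rank 10, with invariant factors (1,1,1,1,1,1,1,1,1,2).

Reading off H_k = ker ∂_k / im ∂_{k+1}:

  H_0: rank C_0 − rank ∂_1 = 6 − 5 = 1, and the invariant factors of ∂_1 are all 1, so H_0 ≅ Z.
  H_1: rank ker ∂_1 − rank ∂_2 = (15 − 5) − 10 = 0, and ∂_2 has invariant factor 2 > 1, so H_1 ≅ Z/2Z.
  H_2: rank ker ∂_2 − rank ∂_3 = (10 − 10) − 0 = 0, and there is no ∂_3, so H_2 ≅ 0.

(K is a triangulation of the real projective plane RP^2.)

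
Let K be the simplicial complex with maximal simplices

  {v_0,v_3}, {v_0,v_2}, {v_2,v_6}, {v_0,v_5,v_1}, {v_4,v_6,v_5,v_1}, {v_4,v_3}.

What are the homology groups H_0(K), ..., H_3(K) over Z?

H_0 = Z,  H_1 = Z^2,  H_2 = 0,  H_3 = 0.

Take the total order v_0 < v_1 < v_2 < v_3 < v_4 < v_5 < v_6 on the vertex set. Then K (dimension 3) consists of the simplices:

  0-simplices (7): [v_0], [v_1], [v_2], [v_3], [v_4], [v_5], [v_6]
  1-simplices (12): [v_0,v_1], [v_0,v_2], [v_0,v_3], [v_0,v_5], [v_1,v_4], [v_1,v_5], [v_1,v_6], [v_2,v_6], [v_3,v_4], [v_4,v_5], [v_4,v_6], [v_5,v_6]
  2-simplices (5): [v_0,v_1,v_5], [v_1,v_4,v_5], [v_1,v_4,v_6], [v_1,v_5,v_6], [v_4,v_5,v_6]
  3-simplices (1): [v_1,v_4,v_5,v_6]

so the chain groups are C_0 ≅ Z^7, C_1 ≅ Z^12, C_2 ≅ Z^5, C_3 ≅ Z^1.

The boundary map ∂_1: C_1 → C_0 is given by ∂[p,q] = [q] − [p]. For instance
  ∂[v_5,v_6] = [v_6] − [v_5].
The resulting 7×12 matrix has rank 6, and its Smith normal form has invariant factors (1,1,1,1,1,1).

The boundary map ∂_2: C_2 → C_1 sends each 2-simplex [p,q,r] to [q,r] − [p,r] + [p,q]. For instance
  ∂[v_4,v_5,v_6] = [v_5,v_6] − [v_4,v_6] + [v_4,v_5],
  ∂[v_1,v_4,v_5] = [v_4,v_5] − [v_1,v_5] + [v_1,v_4].
The resulting 12×5 matrix has rank 4, and its Smith normal form has invariant factors (1,1,1,1).

Boundary ∂_3: C_3 → C_2 sends each 3-simplex σ to the alternating sum Σ_i (−1)^i (σ with its i-th vertex removed). For instance
  ∂[v_1,v_4,v_5,v_6] = [v_4,v_5,v_6] − [v_1,v_5,v_6] + [v_1,v_4,v_6] − [v_1,v_4,v_5].
As a 5×1 matrix over Z this has rank 1, with invariant factors (1).

From H_k ≅ ker(∂_k) / im(∂_{k+1}) we obtain:

  H_0: rank C_0 − rank ∂_1 = 7 − 6 = 1, and the invariant factors of ∂_1 are all 1, so H_0 ≅ Z.
  H_1: rank ker ∂_1 − rank ∂_2 = (12 − 6) − 4 = 2, and the invariant factors of ∂_2 are all 1, so H_1 ≅ Z^2.
  H_2: rank ker ∂_2 − rank ∂_3 = (5 − 4) − 1 = 0, and the invariant factors of ∂_3 are all 1, so H_2 ≅ 0.
  H_3: rank ker ∂_3 − rank ∂_4 = (1 − 1) − 0 = 0, and there is no ∂_4, so H_3 ≅ 0.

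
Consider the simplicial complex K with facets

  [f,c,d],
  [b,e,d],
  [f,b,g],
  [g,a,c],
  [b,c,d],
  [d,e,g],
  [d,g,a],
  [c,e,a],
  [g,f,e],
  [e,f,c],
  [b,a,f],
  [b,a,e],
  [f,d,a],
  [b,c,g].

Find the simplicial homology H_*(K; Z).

H_0 = Z,  H_1 = Z^2,  H_2 = Z.

Take the total order a < b < c < d < e < f < g on the vertex set. Then K (dimension 2) consists of the simplices:

  0-simplices (7): a, b, c, d, e, f, g
  1-simplices (21): ab, ac, ad, ae, af, ag, bc, bd, be, bf, bg, cd, ce, cf, cg, de, df, dg, ef, eg, fg
  2-simplices (14): abe, abf, ace, acg, adf, adg, bcd, bcg, bde, bfg, cdf, cef, deg, efg

giving chain groups C_0 ≅ Z^7, C_1 ≅ Z^21, C_2 ≅ Z^14.

Boundary ∂_1: C_1 → C_0 is given by ∂[p,q] = [q] − [p].
This gives a 7×21 integer matrix of rank 6; reducing to Smith normal form yields diagonal entries (1,1,1,1,1,1).

Boundary ∂_2: C_2 → C_1 acts by ∂[p,q,r] = [q,r] − [p,r] + [p,q]. For instance
  ∂bfg = fg − bg + bf,
  ∂bde = de − be + bd.
This gives a 21×14 integer matrix of rank 13; reducing to Smith normal form yields diagonal entries (1,1,1,1,1,1,1,1,1,1,1,1,1).

From H_k ≅ ker(∂_k) / im(∂_{k+1}) we obtain:

  H_0: rank C_0 − rank ∂_1 = 7 − 6 = 1, and the invariant factors of ∂_1 are all 1, so H_0 ≅ Z.
  H_1: rank ker ∂_1 − rank ∂_2 = (21 − 6) − 13 = 2, and the invariant factors of ∂_2 are all 1, so H_1 ≅ Z^2.
  H_2: rank ker ∂_2 − rank ∂_3 = (14 − 13) − 0 = 1, and there is no ∂_3, so H_2 ≅ Z.

As a check, the Euler characteristic is 7 − 21 + 14 = 0, which agrees with 1 − 2 + 1 = 0.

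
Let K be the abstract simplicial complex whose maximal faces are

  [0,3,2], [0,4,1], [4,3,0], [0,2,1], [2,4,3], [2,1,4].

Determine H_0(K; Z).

H_0 ≅ Z.

Order the vertices as 0 < 1 < 2 < 3 < 4. Listing each simplex with vertices in this order, K has dimension 2 with simplices:

  0-simplices (5): [0], [1], [2], [3], [4]
  1-simplices (9): [0,1], [0,2], [0,3], [0,4], [1,2], [1,4], [2,3], [2,4], [3,4]
  2-simplices (6): [0,1,2], [0,1,4], [0,2,3], [0,3,4], [1,2,4], [2,3,4]

so the chain groups are C_0 ≅ Z^5, C_1 ≅ Z^9, C_2 ≅ Z^6.

The boundary map ∂_1: C_1 → C_0 is given by ∂[p,q] = [q] − [p]. For instance
  ∂[2,4] = [4] − [2].
The resulting 5×9 matrix has rank 4, and its Smith normal form has invariant factors (1,1,1,1).

The boundary map ∂_2: C_2 → C_1 maps a triangle to the signed sum of its edges. For instance
  ∂[1,2,4] = [2,4] − [1,4] + [1,2],
  ∂[0,2,3] = [2,3] − [0,3] + [0,2].
The 9×6 boundary matrix has rank 5 and Smith normal form diag(1,1,1,1,1).

Now H_k = ker ∂_k / im ∂_{k+1}, so:

  H_0: rank C_0 − rank ∂_1 = 5 − 4 = 1, and the invariant factors of ∂_1 are all 1, so H_0 = Z.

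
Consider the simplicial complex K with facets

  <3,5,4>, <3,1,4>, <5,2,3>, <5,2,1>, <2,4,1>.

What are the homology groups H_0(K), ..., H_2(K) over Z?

Order the vertices as 1 < 2 < 3 < 4 < 5. Listing each simplex with vertices in this order, K has dimension 2 with simplices:

  0-simplices (5): [1], [2], [3], [4], [5]
  1-simplices (10): [1,2], [1,3], [1,4], [1,5], [2,3], [2,4], [2,5], [3,4], [3,5], [4,5]
  2-simplices (5): [1,2,4], [1,2,5], [1,3,4], [2,3,5], [3,4,5]

giving chain groups C_0 ≅ Z^5, C_1 ≅ Z^10, C_2 ≅ Z^5.

Boundary ∂_1: C_1 → C_0 is given by ∂[p,q] = [q] − [p]. For instance
  ∂[3,5] = [5] − [3].
As a 5×10 matrix over Z this has rank 4, with invariant factors (1,1,1,1).

∂_2: C_2 → C_1 acts by ∂[p,q,r] = [q,r] − [p,r] + [p,q]. For instance
  ∂[2,3,5] = [3,5] − [2,5] + [2,3],
  ∂[1,2,4] = [2,4] − [1,4] + [1,2].
The 10×5 boundary matrix has rank 5 and Smith normal form diag(1,1,1,1,1).

Computing H_k = (kernel of ∂_k) / (image of ∂_{k+1}):

  H_0: rank C_0 − rank ∂_1 = 5 − 4 = 1, and the invariant factors of ∂_1 are all 1, so H_0 ≅ Z.
  H_1: rank ker ∂_1 − rank ∂_2 = (10 − 4) − 5 = 1, and the invariant factors of ∂_2 are all 1, so H_1 ≅ Z.
  H_2: rank ker ∂_2 − rank ∂_3 = (5 − 5) − 0 = 0, and there is no ∂_3, so H_2 ≅ 0.

H_0 = Z,  H_1 = Z,  H_2 = 0.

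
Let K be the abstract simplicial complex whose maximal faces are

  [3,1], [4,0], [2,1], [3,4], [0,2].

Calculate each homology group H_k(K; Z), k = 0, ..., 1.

Order the vertices as 0 < 1 < 2 < 3 < 4. Listing each simplex with vertices in this order, K has dimension 1 with simplices:

  0-simplices (5): [0], [1], [2], [3], [4]
  1-simplices (5): [0,2], [0,4], [1,2], [1,3], [3,4]

so the chain groups are C_0 ≅ Z^5, C_1 ≅ Z^5.

∂_1: C_1 → C_0 sends each edge [p,q] (with p < q) to q − p. For instance
  ∂[0,4] = [4] − [0].
As a 5×5 matrix over Z this has rank 4, with invariant factors (1,1,1,1).

Now H_k = ker ∂_k / im ∂_{k+1}, so:

  H_0: rank C_0 − rank ∂_1 = 5 − 4 = 1, and the invariant factors of ∂_1 are all 1, so H_0 = Z.
  H_1: rank ker ∂_1 − rank ∂_2 = (5 − 4) − 0 = 1, and there is no ∂_2, so H_1 = Z.

H_0 = Z,  H_1 = Z.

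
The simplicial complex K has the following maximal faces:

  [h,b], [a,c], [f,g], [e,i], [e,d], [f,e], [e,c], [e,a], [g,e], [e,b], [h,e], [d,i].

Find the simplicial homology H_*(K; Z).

Fix the vertex order a < b < c < d < e < f < g < h < i and write every simplex with vertices in increasing order. Then dim K = 1 and the simplices of K are:

  0-simplices (9): a, b, c, d, e, f, g, h, i
  1-simplices (12): ac, ae, be, bh, ce, de, di, ef, eg, eh, ei, fg

giving chain groups C_0 ≅ Z^9, C_1 ≅ Z^12.

The boundary map ∂_1: C_1 → C_0 is given by ∂[p,q] = [q] − [p].
As a 9×12 matrix over Z this has rank 8, with invariant factors (1,1,1,1,1,1,1,1).

Computing H_k = (kernel of ∂_k) / (image of ∂_{k+1}):

  H_0: rank C_0 − rank ∂_1 = 9 − 8 = 1, and the invariant factors of ∂_1 are all 1, so H_0 = Z.
  H_1: rank ker ∂_1 − rank ∂_2 = (12 − 8) − 0 = 4, and there is no ∂_2, so H_1 = Z^4.

(K is a triangulation of a wedge of 4 circles.)

H_0 = Z,  H_1 = Z^4.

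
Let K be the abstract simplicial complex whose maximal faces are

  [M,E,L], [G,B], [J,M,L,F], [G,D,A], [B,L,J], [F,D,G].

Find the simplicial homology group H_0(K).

H_0 = Z.

Take the total order A < B < D < E < F < G < J < L < M on the vertex set. Then K (dimension 3) consists of the simplices:

  0-simplices (9): A, B, D, E, F, G, J, L, M
  1-simplices (16): AD, AG, BG, BJ, BL, DF, DG, EL, EM, FG, FJ, FL, FM, JL, JM, LM
  2-simplices (8): ADG, BJL, DFG, ELM, FJL, FJM, FLM, JLM
  3-simplices (1): FJLM

Hence C_0 ≅ Z^9, C_1 ≅ Z^16, C_2 ≅ Z^8, C_3 ≅ Z^1.

Boundary ∂_1: C_1 → C_0 is given by ∂[p,q] = [q] − [p]. For instance
  ∂FJ = J − F.
As a 9×16 matrix over Z this has rank 8, with invariant factors (1,1,1,1,1,1,1,1).

∂_2: C_2 → C_1 sends each 2-simplex [p,q,r] to [q,r] − [p,r] + [p,q]. For instance
  ∂FLM = LM − FM + FL,
  ∂ELM = LM − EM + EL.
As a 16×8 matrix over Z this has rank 7, with invariant factors (1,1,1,1,1,1,1).

∂_3: C_3 → C_2 sends each 3-simplex σ to the alternating sum Σ_i (−1)^i (σ with its i-th vertex removed). For instance
  ∂FJLM = JLM − FLM + FJM − FJL.
The resulting 8×1 matrix has rank 1, and its Smith normal form has invariant factors (1).

From H_k ≅ ker(∂_k) / im(∂_{k+1}) we obtain:

  H_0: rank C_0 − rank ∂_1 = 9 − 8 = 1, and the invariant factors of ∂_1 are all 1, so H_0 ≅ Z.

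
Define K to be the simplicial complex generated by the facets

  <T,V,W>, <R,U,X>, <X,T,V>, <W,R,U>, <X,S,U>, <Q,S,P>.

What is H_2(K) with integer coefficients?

Fix the vertex order P < Q < R < S < T < U < V < W < X and write every simplex with vertices in increasing order. Then dim K = 2 and the simplices of K are:

  0-simplices (9): P, Q, R, S, T, U, V, W, X
  1-simplices (15): PQ, PS, QS, RU, RW, RX, SU, SX, TV, TW, TX, UW, UX, VW, VX
  2-simplices (6): PQS, RUW, RUX, SUX, TVW, TVX

so the chain groups are C_0 ≅ Z^9, C_1 ≅ Z^15, C_2 ≅ Z^6.

The boundary map ∂_1: C_1 → C_0 is given by ∂[p,q] = [q] − [p].
As a 9×15 matrix over Z this has rank 8, with invariant factors (1,1,1,1,1,1,1,1).

The boundary map ∂_2: C_2 → C_1 acts by ∂[p,q,r] = [q,r] − [p,r] + [p,q]. For instance
  ∂PQS = QS − PS + PQ,
  ∂RUX = UX − RX + RU.
The resulting 15×6 matrix has rank 6, and its Smith normal form has invariant factors (1,1,1,1,1,1).

Reading off H_k = ker ∂_k / im ∂_{k+1}:

  H_2: rank ker ∂_2 − rank ∂_3 = (6 − 6) − 0 = 0, and there is no ∂_3, so H_2 ≅ 0.

H_2 ≅ 0.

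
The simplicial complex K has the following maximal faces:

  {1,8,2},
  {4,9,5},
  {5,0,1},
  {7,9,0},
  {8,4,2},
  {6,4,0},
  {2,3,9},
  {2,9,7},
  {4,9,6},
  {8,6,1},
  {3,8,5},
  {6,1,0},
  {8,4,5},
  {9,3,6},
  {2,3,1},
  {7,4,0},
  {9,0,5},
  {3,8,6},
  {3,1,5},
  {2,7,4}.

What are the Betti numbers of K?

b_0 = 1, b_1 = 1, b_2 = 0.

K has 10 vertices, 30 edges, 20 triangles.
rank ∂_0 = 0, rank ∂_1 = 9 ⇒ b_0 = 10 − 0 − 9 = 1; all invariant factors of ∂_1 are 1 so no torsion. So H_0 = Z.
rank ∂_1 = 9, rank ∂_2 = 20 ⇒ b_1 = 30 − 9 − 20 = 1; ∂_2 has invariant factor(s) [2] giving torsion. So H_1 = Z ⊕ Z/2Z.
rank ∂_2 = 20, rank ∂_3 = 0 ⇒ b_2 = 20 − 20 − 0 = 0. So H_2 = 0.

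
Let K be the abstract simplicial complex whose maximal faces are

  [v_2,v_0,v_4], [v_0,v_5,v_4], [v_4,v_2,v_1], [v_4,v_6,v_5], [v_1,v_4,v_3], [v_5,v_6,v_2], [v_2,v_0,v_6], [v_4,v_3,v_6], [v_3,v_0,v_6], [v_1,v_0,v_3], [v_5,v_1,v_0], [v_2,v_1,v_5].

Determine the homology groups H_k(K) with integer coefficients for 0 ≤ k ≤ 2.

H_0 = Z,  H_1 = Z/2,  H_2 = 0.

Fix the vertex order v_0 < v_1 < v_2 < v_3 < v_4 < v_5 < v_6 and write every simplex with vertices in increasing order. Then dim K = 2 and the simplices of K are:

  0-simplices (7): [v_0], [v_1], [v_2], [v_3], [v_4], [v_5], [v_6]
  1-simplices (18): (18 of them)
  2-simplices (12): (12 of them)

giving chain groups C_0 ≅ Z^7, C_1 ≅ Z^18, C_2 ≅ Z^12.

∂_1: C_1 → C_0 sends each edge [p,q] (with p < q) to q − p.
As a 7×18 matrix over Z this has rank 6, with invariant factors (1,1,1,1,1,1).

The boundary map ∂_2: C_2 → C_1 sends each 2-simplex [p,q,r] to [q,r] − [p,r] + [p,q]. For instance
  ∂[v_0,v_1,v_5] = [v_1,v_5] − [v_0,v_5] + [v_0,v_1],
  ∂[v_0,v_3,v_6] = [v_3,v_6] − [v_0,v_6] + [v_0,v_3].
The 18×12 boundary matrix has rank 12 and Smith normal form diag(1,1,1,1,1,1,1,1,1,1,1,2).

From H_k ≅ ker(∂_k) / im(∂_{k+1}) we obtain:

  H_0: rank C_0 − rank ∂_1 = 7 − 6 = 1, and the invariant factors of ∂_1 are all 1, so H_0 = Z.
  H_1: rank ker ∂_1 − rank ∂_2 = (18 − 6) − 12 = 0, and ∂_2 has invariant factor 2 > 1, so H_1 = Z/2.
  H_2: rank ker ∂_2 − rank ∂_3 = (12 − 12) − 0 = 0, and there is no ∂_3, so H_2 = 0.

(K is a triangulation of the real projective plane RP^2.)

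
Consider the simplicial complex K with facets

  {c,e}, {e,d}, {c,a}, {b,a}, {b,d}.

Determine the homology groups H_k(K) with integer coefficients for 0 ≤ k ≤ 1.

Take the total order a < b < c < d < e on the vertex set. Then K (dimension 1) consists of the simplices:

  0-simplices (5): a, b, c, d, e
  1-simplices (5): ab, ac, bd, ce, de

Hence C_0 ≅ Z^5, C_1 ≅ Z^5.

∂_1: C_1 → C_0 sends each edge [p,q] (with p < q) to q − p. For instance
  ∂bd = d − b.
The resulting 5×5 matrix has rank 4, and its Smith normal form has invariant factors (1,1,1,1).

Now H_k = ker ∂_k / im ∂_{k+1}, so:

  H_0: rank C_0 − rank ∂_1 = 5 − 4 = 1, and the invariant factors of ∂_1 are all 1, so H_0 = Z.
  H_1: rank ker ∂_1 − rank ∂_2 = (5 − 4) − 0 = 1, and there is no ∂_2, so H_1 = Z.

(K is a triangulation of the circle S^1.)

H_0 = Z,  H_1 = Z.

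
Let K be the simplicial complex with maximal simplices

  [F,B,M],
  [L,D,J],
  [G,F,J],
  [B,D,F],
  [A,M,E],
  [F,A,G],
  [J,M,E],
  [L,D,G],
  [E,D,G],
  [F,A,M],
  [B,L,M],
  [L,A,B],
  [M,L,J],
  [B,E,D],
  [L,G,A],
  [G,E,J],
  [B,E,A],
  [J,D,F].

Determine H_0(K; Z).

K has 9 vertices, 27 edges, 18 triangles.
rank ∂_0 = 0, rank ∂_1 = 8 ⇒ b_0 = 9 − 0 − 8 = 1; all invariant factors of ∂_1 are 1 so no torsion. So H_0 = Z.

H_0 ≅ Z.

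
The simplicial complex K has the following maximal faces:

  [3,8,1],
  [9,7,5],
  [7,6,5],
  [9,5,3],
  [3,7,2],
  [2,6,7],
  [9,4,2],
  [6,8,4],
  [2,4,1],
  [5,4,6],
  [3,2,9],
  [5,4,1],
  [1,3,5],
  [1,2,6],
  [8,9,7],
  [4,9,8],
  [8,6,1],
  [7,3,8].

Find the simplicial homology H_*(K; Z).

H_0 = Z,  H_1 = Z ⊕ Z_2,  H_2 = 0.

K has 9 vertices, 27 edges, 18 triangles.
rank ∂_0 = 0, rank ∂_1 = 8 ⇒ b_0 = 9 − 0 − 8 = 1; all invariant factors of ∂_1 are 1 so no torsion. So H_0 = Z.
rank ∂_1 = 8, rank ∂_2 = 18 ⇒ b_1 = 27 − 8 − 18 = 1; ∂_2 has invariant factor(s) [2] giving torsion. So H_1 = Z ⊕ Z_2.
rank ∂_2 = 18, rank ∂_3 = 0 ⇒ b_2 = 18 − 18 − 0 = 0. So H_2 = 0.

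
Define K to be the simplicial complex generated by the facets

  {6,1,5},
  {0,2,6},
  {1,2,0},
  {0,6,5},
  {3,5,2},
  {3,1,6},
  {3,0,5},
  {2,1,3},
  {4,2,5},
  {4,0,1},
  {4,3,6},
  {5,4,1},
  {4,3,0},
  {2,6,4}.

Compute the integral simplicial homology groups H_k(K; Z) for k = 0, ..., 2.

H_0 = Z,  H_1 = Z^2,  H_2 = Z.

We work with the vertex ordering 0 < 1 < 2 < 3 < 4 < 5 < 6. The simplices of K, each written with vertices in increasing order, are:

  0-simplices (7): [0], [1], [2], [3], [4], [5], [6]
  1-simplices (21): [0,1], [0,2], [0,3], [0,4], [0,5], [0,6], [1,2], [1,3], [1,4], [1,5], [1,6], [2,3], [2,4], [2,5], [2,6], [3,4], [3,5], [3,6], [4,5], [4,6], [5,6]
  2-simplices (14): [0,1,2], [0,1,4], [0,2,6], [0,3,4], [0,3,5], [0,5,6], [1,2,3], [1,3,6], [1,4,5], [1,5,6], [2,3,5], [2,4,5], [2,4,6], [3,4,6]

Hence C_0 ≅ Z^7, C_1 ≅ Z^21, C_2 ≅ Z^14.

The boundary map ∂_1: C_1 → C_0 is given by ∂[p,q] = [q] − [p]. For instance
  ∂[4,5] = [5] − [4].
The resulting 7×21 matrix has rank 6, and its Smith normal form has invariant factors (1,1,1,1,1,1).

The boundary map ∂_2: C_2 → C_1 sends each 2-simplex [p,q,r] to [q,r] − [p,r] + [p,q]. For instance
  ∂[1,4,5] = [4,5] − [1,5] + [1,4],
  ∂[0,3,5] = [3,5] − [0,5] + [0,3].
This gives a 21×14 integer matrix of rank 13; reducing to Smith normal form yields diagonal entries (1,1,1,1,1,1,1,1,1,1,1,1,1).

From H_k ≅ ker(∂_k) / im(∂_{k+1}) we obtain:

  H_0: rank C_0 − rank ∂_1 = 7 − 6 = 1, and the invariant factors of ∂_1 are all 1, so H_0 ≅ Z.
  H_1: rank ker ∂_1 − rank ∂_2 = (21 − 6) − 13 = 2, and the invariant factors of ∂_2 are all 1, so H_1 ≅ Z^2.
  H_2: rank ker ∂_2 − rank ∂_3 = (14 − 13) − 0 = 1, and there is no ∂_3, so H_2 ≅ Z.

As a check, the Euler characteristic is 7 − 21 + 14 = 0, which agrees with 1 − 2 + 1 = 0.
(K is a triangulation of the torus T^2.)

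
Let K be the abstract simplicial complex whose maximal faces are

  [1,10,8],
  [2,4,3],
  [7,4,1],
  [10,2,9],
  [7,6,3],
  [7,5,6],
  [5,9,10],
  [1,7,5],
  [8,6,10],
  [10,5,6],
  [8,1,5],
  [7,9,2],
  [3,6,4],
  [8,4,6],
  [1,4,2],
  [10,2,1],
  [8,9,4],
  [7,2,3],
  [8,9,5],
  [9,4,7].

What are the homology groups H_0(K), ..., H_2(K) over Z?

We work with the vertex ordering 1 < 2 < 3 < 4 < 5 < 6 < 7 < 8 < 9 < 10. The simplices of K, each written with vertices in increasing order, are:

  0-simplices (10): [1], [2], [3], [4], [5], [6], [7], [8], [9], [10]
  1-simplices (30): (30 of them)
  2-simplices (20): (20 of them)

so the chain groups are C_0 ≅ Z^10, C_1 ≅ Z^30, C_2 ≅ Z^20.

∂_1: C_1 → C_0 sends each edge [p,q] (with p < q) to q − p.
As a 10×30 matrix over Z this has rank 9, with invariant factors (1,1,1,1,1,1,1,1,1).

The boundary map ∂_2: C_2 → C_1 maps a triangle to the signed sum of its edges. For instance
  ∂[5,6,7] = [6,7] − [5,7] + [5,6],
  ∂[2,3,4] = [3,4] − [2,4] + [2,3].
This gives a 30×20 integer matrix of rank 20; reducing to Smith normal form yields diagonal entries (1,1,1,1,1,1,1,1,1,1,1,1,1,1,1,1,1,1,1,2).

Reading off H_k = ker ∂_k / im ∂_{k+1}:

  H_0: rank C_0 − rank ∂_1 = 10 − 9 = 1, and the invariant factors of ∂_1 are all 1, so H_0 = Z.
  H_1: rank ker ∂_1 − rank ∂_2 = (30 − 9) − 20 = 1, and ∂_2 has invariant factor 2 > 1, so H_1 = Z ⊕ Z/2.
  H_2: rank ker ∂_2 − rank ∂_3 = (20 − 20) − 0 = 0, and there is no ∂_3, so H_2 = 0.

As a check, the Euler characteristic is 10 − 30 + 20 = 0, which agrees with 1 − 1 + 0 = 0.

H_0 = Z,  H_1 = Z ⊕ Z/2,  H_2 = 0.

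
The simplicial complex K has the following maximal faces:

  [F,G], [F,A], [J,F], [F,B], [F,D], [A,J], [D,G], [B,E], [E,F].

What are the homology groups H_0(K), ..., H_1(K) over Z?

H_0 ≅ Z,  H_1 ≅ Z^3.

Fix the vertex order A < B < D < E < F < G < J and write every simplex with vertices in increasing order. Then dim K = 1 and the simplices of K are:

  0-simplices (7): A, B, D, E, F, G, J
  1-simplices (9): AF, AJ, BE, BF, DF, DG, EF, FG, FJ

Hence C_0 ≅ Z^7, C_1 ≅ Z^9.

Boundary ∂_1: C_1 → C_0 maps an edge to its endpoints' difference, ∂[p,q] = q − p. For instance
  ∂EF = F − E.
This gives a 7×9 integer matrix of rank 6; reducing to Smith normal form yields diagonal entries (1,1,1,1,1,1).

Now H_k = ker ∂_k / im ∂_{k+1}, so:

  H_0: rank C_0 − rank ∂_1 = 7 − 6 = 1, and the invariant factors of ∂_1 are all 1, so H_0 ≅ Z.
  H_1: rank ker ∂_1 − rank ∂_2 = (9 − 6) − 0 = 3, and there is no ∂_2, so H_1 ≅ Z^3.

As a check, the Euler characteristic is 7 − 9 = -2, which agrees with 1 − 3 = -2.
(K is a triangulation of a wedge of 3 circles.)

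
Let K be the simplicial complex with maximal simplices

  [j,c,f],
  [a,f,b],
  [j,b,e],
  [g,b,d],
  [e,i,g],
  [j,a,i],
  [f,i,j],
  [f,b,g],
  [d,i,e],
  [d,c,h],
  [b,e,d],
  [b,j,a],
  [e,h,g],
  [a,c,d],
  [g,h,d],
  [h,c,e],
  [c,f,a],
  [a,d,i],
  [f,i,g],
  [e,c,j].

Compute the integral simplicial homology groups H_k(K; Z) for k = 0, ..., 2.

Fix the vertex order a < b < c < d < e < f < g < h < i < j and write every simplex with vertices in increasing order. Then dim K = 2 and the simplices of K are:

  0-simplices (10): a, b, c, d, e, f, g, h, i, j
  1-simplices (30): ab, ac, ad, af, ai, aj, bd, be, bf, bg, bj, cd, ce, cf, ch, cj, de, dg, dh, di, eg, eh, ei, ej, fg, fi, fj, gh, gi, ij
  2-simplices (20): abf, abj, acd, acf, adi, aij, bde, bdg, bej, bfg, cdh, ceh, cej, cfj, dei, dgh, egh, egi, fgi, fij

so the chain groups are C_0 ≅ Z^10, C_1 ≅ Z^30, C_2 ≅ Z^20.

The boundary map ∂_1: C_1 → C_0 maps an edge to its endpoints' difference, ∂[p,q] = q − p. For instance
  ∂fg = g − f.
As a 10×30 matrix over Z this has rank 9, with invariant factors (1,1,1,1,1,1,1,1,1).

∂_2: C_2 → C_1 acts by ∂[p,q,r] = [q,r] − [p,r] + [p,q]. For instance
  ∂aij = ij − aj + ai,
  ∂dgh = gh − dh + dg.
The 30×20 boundary matrix has rank 20 and Smith normal form diag(1,1,1,1,1,1,1,1,1,1,1,1,1,1,1,1,1,1,1,2).

Reading off H_k = ker ∂_k / im ∂_{k+1}:

  H_0: rank C_0 − rank ∂_1 = 10 − 9 = 1, and the invariant factors of ∂_1 are all 1, so H_0 = Z.
  H_1: rank ker ∂_1 − rank ∂_2 = (30 − 9) − 20 = 1, and ∂_2 has invariant factor 2 > 1, so H_1 = Z ⊕ Z/2.
  H_2: rank ker ∂_2 − rank ∂_3 = (20 − 20) − 0 = 0, and there is no ∂_3, so H_2 = 0.

As a check, the Euler characteristic is 10 − 30 + 20 = 0, which agrees with 1 − 1 + 0 = 0.
(K is a triangulation of the Klein bottle.)

H_0 = Z,  H_1 = Z ⊕ Z/2,  H_2 = 0.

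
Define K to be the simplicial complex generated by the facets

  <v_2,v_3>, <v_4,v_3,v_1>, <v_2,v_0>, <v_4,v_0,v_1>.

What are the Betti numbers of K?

b_0 = 1, b_1 = 1, b_2 = 0.

Order the vertices as v_0 < v_1 < v_2 < v_3 < v_4. Listing each simplex with vertices in this order, K has dimension 2 with simplices:

  0-simplices (5): [v_0], [v_1], [v_2], [v_3], [v_4]
  1-simplices (7): [v_0,v_1], [v_0,v_2], [v_0,v_4], [v_1,v_3], [v_1,v_4], [v_2,v_3], [v_3,v_4]
  2-simplices (2): [v_0,v_1,v_4], [v_1,v_3,v_4]

so the chain groups are C_0 ≅ Z^5, C_1 ≅ Z^7, C_2 ≅ Z^2.

The boundary map ∂_1: C_1 → C_0 sends each edge [p,q] (with p < q) to q − p. For instance
  ∂[v_3,v_4] = [v_4] − [v_3].
This gives a 5×7 integer matrix of rank 4; reducing to Smith normal form yields diagonal entries (1,1,1,1).

Boundary ∂_2: C_2 → C_1 acts by ∂[p,q,r] = [q,r] − [p,r] + [p,q]. For instance
  ∂[v_0,v_1,v_4] = [v_1,v_4] − [v_0,v_4] + [v_0,v_1],
  ∂[v_1,v_3,v_4] = [v_3,v_4] − [v_1,v_4] + [v_1,v_3].
The 7×2 boundary matrix has rank 2 and Smith normal form diag(1,1).

From H_k ≅ ker(∂_k) / im(∂_{k+1}) we obtain:

  H_0: rank C_0 − rank ∂_1 = 5 − 4 = 1, and the invariant factors of ∂_1 are all 1, so H_0 = Z.
  H_1: rank ker ∂_1 − rank ∂_2 = (7 − 4) − 2 = 1, and the invariant factors of ∂_2 are all 1, so H_1 = Z.
  H_2: rank ker ∂_2 − rank ∂_3 = (2 − 2) − 0 = 0, and there is no ∂_3, so H_2 = 0.

Hence the Betti numbers are b_0 = 1, b_1 = 1, b_2 = 0.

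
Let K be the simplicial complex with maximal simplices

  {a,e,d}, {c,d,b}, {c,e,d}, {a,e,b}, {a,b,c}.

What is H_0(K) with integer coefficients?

We work with the vertex ordering a < b < c < d < e. The simplices of K, each written with vertices in increasing order, are:

  0-simplices (5): a, b, c, d, e
  1-simplices (10): ab, ac, ad, ae, bc, bd, be, cd, ce, de
  2-simplices (5): abc, abe, ade, bcd, cde

Hence C_0 ≅ Z^5, C_1 ≅ Z^10, C_2 ≅ Z^5.

∂_1: C_1 → C_0 maps an edge to its endpoints' difference, ∂[p,q] = q − p. For instance
  ∂ac = c − a.
The 5×10 boundary matrix has rank 4 and Smith normal form diag(1,1,1,1).

Boundary ∂_2: C_2 → C_1 sends each 2-simplex [p,q,r] to [q,r] − [p,r] + [p,q]. For instance
  ∂bcd = cd − bd + bc,
  ∂ade = de − ae + ad.
As a 10×5 matrix over Z this has rank 5, with invariant factors (1,1,1,1,1).

From H_k ≅ ker(∂_k) / im(∂_{k+1}) we obtain:

  H_0: rank C_0 − rank ∂_1 = 5 − 4 = 1, and the invariant factors of ∂_1 are all 1, so H_0 = Z.

(K is a triangulation of the Möbius band.)

H_0 ≅ Z.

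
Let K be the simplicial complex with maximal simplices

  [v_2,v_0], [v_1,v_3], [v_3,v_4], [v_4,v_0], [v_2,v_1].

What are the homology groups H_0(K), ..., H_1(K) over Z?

We work with the vertex ordering v_0 < v_1 < v_2 < v_3 < v_4. The simplices of K, each written with vertices in increasing order, are:

  0-simplices (5): [v_0], [v_1], [v_2], [v_3], [v_4]
  1-simplices (5): [v_0,v_2], [v_0,v_4], [v_1,v_2], [v_1,v_3], [v_3,v_4]

Hence C_0 ≅ Z^5, C_1 ≅ Z^5.

The boundary map ∂_1: C_1 → C_0 sends each edge [p,q] (with p < q) to q − p. For instance
  ∂[v_1,v_3] = [v_3] − [v_1].
This gives a 5×5 integer matrix of rank 4; reducing to Smith normal form yields diagonal entries (1,1,1,1).

Reading off H_k = ker ∂_k / im ∂_{k+1}:

  H_0: rank C_0 − rank ∂_1 = 5 − 4 = 1, and the invariant factors of ∂_1 are all 1, so H_0 = Z.
  H_1: rank ker ∂_1 − rank ∂_2 = (5 − 4) − 0 = 1, and there is no ∂_2, so H_1 = Z.

(K is a triangulation of the circle S^1.)

H_0 = Z,  H_1 = Z.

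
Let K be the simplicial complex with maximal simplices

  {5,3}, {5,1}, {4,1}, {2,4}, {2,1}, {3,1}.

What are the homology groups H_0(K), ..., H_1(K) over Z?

Take the total order 1 < 2 < 3 < 4 < 5 on the vertex set. Then K (dimension 1) consists of the simplices:

  0-simplices (5): [1], [2], [3], [4], [5]
  1-simplices (6): [1,2], [1,3], [1,4], [1,5], [2,4], [3,5]

so the chain groups are C_0 ≅ Z^5, C_1 ≅ Z^6.

The boundary map ∂_1: C_1 → C_0 maps an edge to its endpoints' difference, ∂[p,q] = q − p.
This gives a 5×6 integer matrix of rank 4; reducing to Smith normal form yields diagonal entries (1,1,1,1).

Now H_k = ker ∂_k / im ∂_{k+1}, so:

  H_0: rank C_0 − rank ∂_1 = 5 − 4 = 1, and the invariant factors of ∂_1 are all 1, so H_0 = Z.
  H_1: rank ker ∂_1 − rank ∂_2 = (6 − 4) − 0 = 2, and there is no ∂_2, so H_1 = Z^2.

H_0 = Z,  H_1 = Z^2.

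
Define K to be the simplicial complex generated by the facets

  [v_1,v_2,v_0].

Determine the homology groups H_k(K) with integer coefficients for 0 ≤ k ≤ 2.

K has 3 vertices, 3 edges, 1 triangle.
rank ∂_0 = 0, rank ∂_1 = 2 ⇒ b_0 = 3 − 0 − 2 = 1; all invariant factors of ∂_1 are 1 so no torsion. So H_0 = Z.
rank ∂_1 = 2, rank ∂_2 = 1 ⇒ b_1 = 3 − 2 − 1 = 0; all invariant factors of ∂_2 are 1 so no torsion. So H_1 = 0.
rank ∂_2 = 1, rank ∂_3 = 0 ⇒ b_2 = 1 − 1 − 0 = 0. So H_2 = 0.

H_0 ≅ Z,  H_1 = 0,  H_2 = 0.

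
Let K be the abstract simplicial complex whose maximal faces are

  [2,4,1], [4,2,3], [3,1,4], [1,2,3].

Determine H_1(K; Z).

We work with the vertex ordering 1 < 2 < 3 < 4. The simplices of K, each written with vertices in increasing order, are:

  0-simplices (4): [1], [2], [3], [4]
  1-simplices (6): [1,2], [1,3], [1,4], [2,3], [2,4], [3,4]
  2-simplices (4): [1,2,3], [1,2,4], [1,3,4], [2,3,4]

giving chain groups C_0 ≅ Z^4, C_1 ≅ Z^6, C_2 ≅ Z^4.

∂_1: C_1 → C_0 is given by ∂[p,q] = [q] − [p]. For instance
  ∂[2,3] = [3] − [2].
As a 4×6 matrix over Z this has rank 3, with invariant factors (1,1,1).

The boundary map ∂_2: C_2 → C_1 acts by ∂[p,q,r] = [q,r] − [p,r] + [p,q]. For instance
  ∂[1,2,3] = [2,3] − [1,3] + [1,2],
  ∂[1,3,4] = [3,4] − [1,4] + [1,3].
This gives a 6×4 integer matrix of rank 3; reducing to Smith normal form yields diagonal entries (1,1,1).

From H_k ≅ ker(∂_k) / im(∂_{k+1}) we obtain:

  H_1: rank ker ∂_1 − rank ∂_2 = (6 − 3) − 3 = 0, and the invariant factors of ∂_2 are all 1, so H_1 = 0.

H_1 = 0.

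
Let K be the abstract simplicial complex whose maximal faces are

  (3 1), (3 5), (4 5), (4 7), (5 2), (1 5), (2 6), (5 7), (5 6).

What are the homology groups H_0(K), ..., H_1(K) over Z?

Fix the vertex order 1 < 2 < 3 < 4 < 5 < 6 < 7 and write every simplex with vertices in increasing order. Then dim K = 1 and the simplices of K are:

  0-simplices (7): [1], [2], [3], [4], [5], [6], [7]
  1-simplices (9): [1,3], [1,5], [2,5], [2,6], [3,5], [4,5], [4,7], [5,6], [5,7]

giving chain groups C_0 ≅ Z^7, C_1 ≅ Z^9.

The boundary map ∂_1: C_1 → C_0 sends each edge [p,q] (with p < q) to q − p. For instance
  ∂[4,7] = [7] − [4].
The resulting 7×9 matrix has rank 6, and its Smith normal form has invariant factors (1,1,1,1,1,1).

From H_k ≅ ker(∂_k) / im(∂_{k+1}) we obtain:

  H_0: rank C_0 − rank ∂_1 = 7 − 6 = 1, and the invariant factors of ∂_1 are all 1, so H_0 ≅ Z.
  H_1: rank ker ∂_1 − rank ∂_2 = (9 − 6) − 0 = 3, and there is no ∂_2, so H_1 ≅ Z^3.

(K is a triangulation of a wedge of 3 circles.)

H_0 = Z,  H_1 = Z^3.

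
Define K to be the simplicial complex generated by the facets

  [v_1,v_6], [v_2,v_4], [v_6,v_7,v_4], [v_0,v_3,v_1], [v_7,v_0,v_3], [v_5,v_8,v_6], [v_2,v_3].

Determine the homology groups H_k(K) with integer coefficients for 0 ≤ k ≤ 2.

H_0 = Z,  H_1 = Z^2,  H_2 = 0.

Fix the vertex order v_0 < v_1 < v_2 < v_3 < v_4 < v_5 < v_6 < v_7 < v_8 and write every simplex with vertices in increasing order. Then dim K = 2 and the simplices of K are:

  0-simplices (9): [v_0], [v_1], [v_2], [v_3], [v_4], [v_5], [v_6], [v_7], [v_8]
  1-simplices (14): [v_0,v_1], [v_0,v_3], [v_0,v_7], [v_1,v_3], [v_1,v_6], [v_2,v_3], [v_2,v_4], [v_3,v_7], [v_4,v_6], [v_4,v_7], [v_5,v_6], [v_5,v_8], [v_6,v_7], [v_6,v_8]
  2-simplices (4): [v_0,v_1,v_3], [v_0,v_3,v_7], [v_4,v_6,v_7], [v_5,v_6,v_8]

giving chain groups C_0 ≅ Z^9, C_1 ≅ Z^14, C_2 ≅ Z^4.

∂_1: C_1 → C_0 is given by ∂[p,q] = [q] − [p].
This gives a 9×14 integer matrix of rank 8; reducing to Smith normal form yields diagonal entries (1,1,1,1,1,1,1,1).

The boundary map ∂_2: C_2 → C_1 acts by ∂[p,q,r] = [q,r] − [p,r] + [p,q]. For instance
  ∂[v_0,v_1,v_3] = [v_1,v_3] − [v_0,v_3] + [v_0,v_1],
  ∂[v_5,v_6,v_8] = [v_6,v_8] − [v_5,v_8] + [v_5,v_6].
As a 14×4 matrix over Z this has rank 4, with invariant factors (1,1,1,1).

Reading off H_k = ker ∂_k / im ∂_{k+1}:

  H_0: rank C_0 − rank ∂_1 = 9 − 8 = 1, and the invariant factors of ∂_1 are all 1, so H_0 ≅ Z.
  H_1: rank ker ∂_1 − rank ∂_2 = (14 − 8) − 4 = 2, and the invariant factors of ∂_2 are all 1, so H_1 ≅ Z^2.
  H_2: rank ker ∂_2 − rank ∂_3 = (4 − 4) − 0 = 0, and there is no ∂_3, so H_2 ≅ 0.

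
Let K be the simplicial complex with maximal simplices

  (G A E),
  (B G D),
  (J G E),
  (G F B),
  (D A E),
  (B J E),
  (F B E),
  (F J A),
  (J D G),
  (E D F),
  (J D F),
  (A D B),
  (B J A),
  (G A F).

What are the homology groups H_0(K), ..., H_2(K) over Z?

Take the total order A < B < D < E < F < G < J on the vertex set. Then K (dimension 2) consists of the simplices:

  0-simplices (7): A, B, D, E, F, G, J
  1-simplices (21): AB, AD, AE, AF, AG, AJ, BD, BE, BF, BG, BJ, DE, DF, DG, DJ, EF, EG, EJ, FG, FJ, GJ
  2-simplices (14): ABD, ABJ, ADE, AEG, AFG, AFJ, BDG, BEF, BEJ, BFG, DEF, DFJ, DGJ, EGJ

Hence C_0 ≅ Z^7, C_1 ≅ Z^21, C_2 ≅ Z^14.

∂_1: C_1 → C_0 sends each edge [p,q] (with p < q) to q − p. For instance
  ∂AE = E − A.
The resulting 7×21 matrix has rank 6, and its Smith normal form has invariant factors (1,1,1,1,1,1).

The boundary map ∂_2: C_2 → C_1 sends each 2-simplex [p,q,r] to [q,r] − [p,r] + [p,q]. For instance
  ∂AFJ = FJ − AJ + AF,
  ∂ABJ = BJ − AJ + AB.
The 21×14 boundary matrix has rank 13 and Smith normal form diag(1,1,1,1,1,1,1,1,1,1,1,1,1).

Computing H_k = (kernel of ∂_k) / (image of ∂_{k+1}):

  H_0: rank C_0 − rank ∂_1 = 7 − 6 = 1, and the invariant factors of ∂_1 are all 1, so H_0 = Z.
  H_1: rank ker ∂_1 − rank ∂_2 = (21 − 6) − 13 = 2, and the invariant factors of ∂_2 are all 1, so H_1 = Z^2.
  H_2: rank ker ∂_2 − rank ∂_3 = (14 − 13) − 0 = 1, and there is no ∂_3, so H_2 = Z.

H_0 = Z,  H_1 = Z^2,  H_2 = Z.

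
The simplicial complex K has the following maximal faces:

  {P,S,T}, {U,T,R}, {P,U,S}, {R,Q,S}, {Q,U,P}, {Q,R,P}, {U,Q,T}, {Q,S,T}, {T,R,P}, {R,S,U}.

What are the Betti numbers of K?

b_0 = 1, b_1 = 0, b_2 = 0.

Order the vertices as P < Q < R < S < T < U. Listing each simplex with vertices in this order, K has dimension 2 with simplices:

  0-simplices (6): P, Q, R, S, T, U
  1-simplices (15): PQ, PR, PS, PT, PU, QR, QS, QT, QU, RS, RT, RU, ST, SU, TU
  2-simplices (10): PQR, PQU, PRT, PST, PSU, QRS, QST, QTU, RSU, RTU

Hence C_0 ≅ Z^6, C_1 ≅ Z^15, C_2 ≅ Z^10.

The boundary map ∂_1: C_1 → C_0 is given by ∂[p,q] = [q] − [p].
As a 6×15 matrix over Z this has rank 5, with invariant factors (1,1,1,1,1).

Boundary ∂_2: C_2 → C_1 maps a triangle to the signed sum of its edges. For instance
  ∂PST = ST − PT + PS,
  ∂PQU = QU − PU + PQ.
The 15×10 boundary matrix has rank 10 and Smith normal form diag(1,1,1,1,1,1,1,1,1,2).

Computing H_k = (kernel of ∂_k) / (image of ∂_{k+1}):

  H_0: rank C_0 − rank ∂_1 = 6 − 5 = 1, and the invariant factors of ∂_1 are all 1, so H_0 = Z.
  H_1: rank ker ∂_1 − rank ∂_2 = (15 − 5) − 10 = 0, and ∂_2 has invariant factor 2 > 1, so H_1 = Z/2Z.
  H_2: rank ker ∂_2 − rank ∂_3 = (10 − 10) − 0 = 0, and there is no ∂_3, so H_2 = 0.

Hence the Betti numbers are b_0 = 1, b_1 = 0, b_2 = 0.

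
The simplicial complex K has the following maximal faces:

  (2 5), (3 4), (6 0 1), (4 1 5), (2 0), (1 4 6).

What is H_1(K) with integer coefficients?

Order the vertices as 0 < 1 < 2 < 3 < 4 < 5 < 6. Listing each simplex with vertices in this order, K has dimension 2 with simplices:

  0-simplices (7): [0], [1], [2], [3], [4], [5], [6]
  1-simplices (10): [0,1], [0,2], [0,6], [1,4], [1,5], [1,6], [2,5], [3,4], [4,5], [4,6]
  2-simplices (3): [0,1,6], [1,4,5], [1,4,6]

so the chain groups are C_0 ≅ Z^7, C_1 ≅ Z^10, C_2 ≅ Z^3.

Boundary ∂_1: C_1 → C_0 sends each edge [p,q] (with p < q) to q − p. For instance
  ∂[1,4] = [4] − [1].
This gives a 7×10 integer matrix of rank 6; reducing to Smith normal form yields diagonal entries (1,1,1,1,1,1).

∂_2: C_2 → C_1 acts by ∂[p,q,r] = [q,r] − [p,r] + [p,q]. For instance
  ∂[1,4,5] = [4,5] − [1,5] + [1,4],
  ∂[1,4,6] = [4,6] − [1,6] + [1,4].
As a 10×3 matrix over Z this has rank 3, with invariant factors (1,1,1).

From H_k ≅ ker(∂_k) / im(∂_{k+1}) we obtain:

  H_1: rank ker ∂_1 − rank ∂_2 = (10 − 6) − 3 = 1, and the invariant factors of ∂_2 are all 1, so H_1 = Z.

H_1 = Z.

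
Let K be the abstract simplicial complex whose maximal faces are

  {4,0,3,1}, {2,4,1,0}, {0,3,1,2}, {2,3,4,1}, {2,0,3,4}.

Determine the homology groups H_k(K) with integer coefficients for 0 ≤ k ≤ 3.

H_0 ≅ Z,  H_1 = 0,  H_2 = 0,  H_3 ≅ Z.

Take the total order 0 < 1 < 2 < 3 < 4 on the vertex set. Then K (dimension 3) consists of the simplices:

  0-simplices (5): [0], [1], [2], [3], [4]
  1-simplices (10): [0,1], [0,2], [0,3], [0,4], [1,2], [1,3], [1,4], [2,3], [2,4], [3,4]
  2-simplices (10): [0,1,2], [0,1,3], [0,1,4], [0,2,3], [0,2,4], [0,3,4], [1,2,3], [1,2,4], [1,3,4], [2,3,4]
  3-simplices (5): [0,1,2,3], [0,1,2,4], [0,1,3,4], [0,2,3,4], [1,2,3,4]

Hence C_0 ≅ Z^5, C_1 ≅ Z^10, C_2 ≅ Z^10, C_3 ≅ Z^5.

∂_1: C_1 → C_0 is given by ∂[p,q] = [q] − [p].
The 5×10 boundary matrix has rank 4 and Smith normal form diag(1,1,1,1).

∂_2: C_2 → C_1 acts by ∂[p,q,r] = [q,r] − [p,r] + [p,q]. For instance
  ∂[0,3,4] = [3,4] − [0,4] + [0,3],
  ∂[0,2,4] = [2,4] − [0,4] + [0,2].
The 10×10 boundary matrix has rank 6 and Smith normal form diag(1,1,1,1,1,1).

∂_3: C_3 → C_2 sends each 3-simplex σ to the alternating sum Σ_i (−1)^i (σ with its i-th vertex removed). For instance
  ∂[1,2,3,4] = [2,3,4] − [1,3,4] + [1,2,4] − [1,2,3],
  ∂[0,2,3,4] = [2,3,4] − [0,3,4] + [0,2,4] − [0,2,3].
The resulting 10×5 matrix has rank 4, and its Smith normal form has invariant factors (1,1,1,1).

Reading off H_k = ker ∂_k / im ∂_{k+1}:

  H_0: rank C_0 − rank ∂_1 = 5 − 4 = 1, and the invariant factors of ∂_1 are all 1, so H_0 = Z.
  H_1: rank ker ∂_1 − rank ∂_2 = (10 − 4) − 6 = 0, and the invariant factors of ∂_2 are all 1, so H_1 = 0.
  H_2: rank ker ∂_2 − rank ∂_3 = (10 − 6) − 4 = 0, and the invariant factors of ∂_3 are all 1, so H_2 = 0.
  H_3: rank ker ∂_3 − rank ∂_4 = (5 − 4) − 0 = 1, and there is no ∂_4, so H_3 = Z.

As a check, the Euler characteristic is 5 − 10 + 10 − 5 = 0, which agrees with 1 − 0 + 0 − 1 = 0.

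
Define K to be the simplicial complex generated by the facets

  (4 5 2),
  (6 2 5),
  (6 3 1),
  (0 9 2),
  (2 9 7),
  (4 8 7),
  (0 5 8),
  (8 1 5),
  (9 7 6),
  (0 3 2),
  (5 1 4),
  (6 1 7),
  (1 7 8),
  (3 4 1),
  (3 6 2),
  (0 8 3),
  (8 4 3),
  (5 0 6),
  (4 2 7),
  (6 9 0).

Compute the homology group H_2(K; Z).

Fix the vertex order 0 < 1 < 2 < 3 < 4 < 5 < 6 < 7 < 8 < 9 and write every simplex with vertices in increasing order. Then dim K = 2 and the simplices of K are:

  0-simplices (10): [0], [1], [2], [3], [4], [5], [6], [7], [8], [9]
  1-simplices (30): (30 of them)
  2-simplices (20): (20 of them)

Hence C_0 ≅ Z^10, C_1 ≅ Z^30, C_2 ≅ Z^20.

The boundary map ∂_1: C_1 → C_0 is given by ∂[p,q] = [q] − [p].
This gives a 10×30 integer matrix of rank 9; reducing to Smith normal form yields diagonal entries (1,1,1,1,1,1,1,1,1).

∂_2: C_2 → C_1 acts by ∂[p,q,r] = [q,r] − [p,r] + [p,q]. For instance
  ∂[1,4,5] = [4,5] − [1,5] + [1,4],
  ∂[1,3,6] = [3,6] − [1,6] + [1,3].
The resulting 30×20 matrix has rank 20, and its Smith normal form has invariant factors (1,1,1,1,1,1,1,1,1,1,1,1,1,1,1,1,1,1,1,2).

From H_k ≅ ker(∂_k) / im(∂_{k+1}) we obtain:

  H_2: rank ker ∂_2 − rank ∂_3 = (20 − 20) − 0 = 0, and there is no ∂_3, so H_2 = 0.

(K is a triangulation of the Klein bottle.)

H_2 ≅ 0.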